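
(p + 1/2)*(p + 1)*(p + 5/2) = p^3 + 4*p^2 + 17*p/4 + 5/4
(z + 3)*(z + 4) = z^2 + 7*z + 12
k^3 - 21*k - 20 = (k - 5)*(k + 1)*(k + 4)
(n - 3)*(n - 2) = n^2 - 5*n + 6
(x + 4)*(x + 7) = x^2 + 11*x + 28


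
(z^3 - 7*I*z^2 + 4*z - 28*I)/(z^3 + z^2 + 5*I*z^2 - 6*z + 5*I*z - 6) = (z^2 - 9*I*z - 14)/(z^2 + z*(1 + 3*I) + 3*I)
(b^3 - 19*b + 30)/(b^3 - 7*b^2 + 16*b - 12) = (b + 5)/(b - 2)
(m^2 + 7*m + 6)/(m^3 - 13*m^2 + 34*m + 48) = (m + 6)/(m^2 - 14*m + 48)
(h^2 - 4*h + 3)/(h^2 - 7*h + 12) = (h - 1)/(h - 4)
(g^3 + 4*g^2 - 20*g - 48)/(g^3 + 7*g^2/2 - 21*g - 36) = 2*(g + 2)/(2*g + 3)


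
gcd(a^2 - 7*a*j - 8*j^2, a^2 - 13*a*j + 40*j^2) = a - 8*j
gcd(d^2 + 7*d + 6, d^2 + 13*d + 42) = d + 6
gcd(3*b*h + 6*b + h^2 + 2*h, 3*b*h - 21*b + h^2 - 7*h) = 3*b + h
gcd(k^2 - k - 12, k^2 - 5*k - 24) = k + 3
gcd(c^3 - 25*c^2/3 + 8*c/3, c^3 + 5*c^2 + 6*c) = c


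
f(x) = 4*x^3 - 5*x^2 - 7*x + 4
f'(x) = 12*x^2 - 10*x - 7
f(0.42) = 0.47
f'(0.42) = -9.08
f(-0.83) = 4.08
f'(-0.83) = 9.57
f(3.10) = 53.41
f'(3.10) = 77.32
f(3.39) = 78.64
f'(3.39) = 97.01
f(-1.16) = -0.85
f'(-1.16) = 20.75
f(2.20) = 6.99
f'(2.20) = 29.08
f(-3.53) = -209.54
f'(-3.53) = 177.83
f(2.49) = 17.32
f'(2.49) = 42.50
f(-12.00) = -7544.00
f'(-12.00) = 1841.00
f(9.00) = 2452.00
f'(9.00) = 875.00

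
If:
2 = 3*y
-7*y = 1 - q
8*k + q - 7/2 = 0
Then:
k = -13/48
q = 17/3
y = 2/3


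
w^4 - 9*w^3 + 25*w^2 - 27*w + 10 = (w - 5)*(w - 2)*(w - 1)^2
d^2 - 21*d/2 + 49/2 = (d - 7)*(d - 7/2)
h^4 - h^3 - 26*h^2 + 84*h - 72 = (h - 3)*(h - 2)^2*(h + 6)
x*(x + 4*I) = x^2 + 4*I*x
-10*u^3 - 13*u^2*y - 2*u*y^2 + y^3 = (-5*u + y)*(u + y)*(2*u + y)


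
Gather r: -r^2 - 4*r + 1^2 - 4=-r^2 - 4*r - 3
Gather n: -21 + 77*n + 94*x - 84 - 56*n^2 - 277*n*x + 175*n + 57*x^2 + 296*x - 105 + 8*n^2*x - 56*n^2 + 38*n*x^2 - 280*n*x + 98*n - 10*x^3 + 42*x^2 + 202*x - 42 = n^2*(8*x - 112) + n*(38*x^2 - 557*x + 350) - 10*x^3 + 99*x^2 + 592*x - 252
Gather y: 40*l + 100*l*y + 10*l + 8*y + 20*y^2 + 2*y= 50*l + 20*y^2 + y*(100*l + 10)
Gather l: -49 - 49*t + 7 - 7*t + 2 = -56*t - 40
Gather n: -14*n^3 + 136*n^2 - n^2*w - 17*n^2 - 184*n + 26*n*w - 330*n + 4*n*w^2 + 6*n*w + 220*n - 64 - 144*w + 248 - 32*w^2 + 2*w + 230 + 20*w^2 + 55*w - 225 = -14*n^3 + n^2*(119 - w) + n*(4*w^2 + 32*w - 294) - 12*w^2 - 87*w + 189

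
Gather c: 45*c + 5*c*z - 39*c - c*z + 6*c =c*(4*z + 12)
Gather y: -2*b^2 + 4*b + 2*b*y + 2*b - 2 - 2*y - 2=-2*b^2 + 6*b + y*(2*b - 2) - 4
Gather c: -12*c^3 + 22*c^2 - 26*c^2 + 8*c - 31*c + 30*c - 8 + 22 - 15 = -12*c^3 - 4*c^2 + 7*c - 1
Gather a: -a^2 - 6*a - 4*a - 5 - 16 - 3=-a^2 - 10*a - 24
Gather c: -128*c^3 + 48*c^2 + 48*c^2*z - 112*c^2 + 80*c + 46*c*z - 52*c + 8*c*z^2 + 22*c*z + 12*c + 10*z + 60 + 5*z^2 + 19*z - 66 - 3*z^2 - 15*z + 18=-128*c^3 + c^2*(48*z - 64) + c*(8*z^2 + 68*z + 40) + 2*z^2 + 14*z + 12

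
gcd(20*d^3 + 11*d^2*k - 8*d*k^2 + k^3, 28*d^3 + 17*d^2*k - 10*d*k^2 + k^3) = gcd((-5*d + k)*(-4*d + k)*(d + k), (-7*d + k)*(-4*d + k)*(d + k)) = 4*d^2 + 3*d*k - k^2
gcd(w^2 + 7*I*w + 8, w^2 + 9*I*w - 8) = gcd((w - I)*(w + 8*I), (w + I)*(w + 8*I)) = w + 8*I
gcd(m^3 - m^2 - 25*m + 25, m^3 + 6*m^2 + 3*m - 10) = m^2 + 4*m - 5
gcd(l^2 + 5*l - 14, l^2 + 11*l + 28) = l + 7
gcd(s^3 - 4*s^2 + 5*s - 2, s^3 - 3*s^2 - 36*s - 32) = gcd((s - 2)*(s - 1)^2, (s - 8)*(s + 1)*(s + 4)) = 1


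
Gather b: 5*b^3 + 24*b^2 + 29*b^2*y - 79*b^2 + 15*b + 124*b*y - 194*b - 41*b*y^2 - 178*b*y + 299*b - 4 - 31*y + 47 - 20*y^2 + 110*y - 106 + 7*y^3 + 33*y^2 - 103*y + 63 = 5*b^3 + b^2*(29*y - 55) + b*(-41*y^2 - 54*y + 120) + 7*y^3 + 13*y^2 - 24*y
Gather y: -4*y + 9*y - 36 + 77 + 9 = 5*y + 50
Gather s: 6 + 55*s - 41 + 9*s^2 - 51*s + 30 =9*s^2 + 4*s - 5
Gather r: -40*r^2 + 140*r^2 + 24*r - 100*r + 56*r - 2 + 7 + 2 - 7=100*r^2 - 20*r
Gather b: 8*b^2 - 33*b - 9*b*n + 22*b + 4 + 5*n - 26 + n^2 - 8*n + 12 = 8*b^2 + b*(-9*n - 11) + n^2 - 3*n - 10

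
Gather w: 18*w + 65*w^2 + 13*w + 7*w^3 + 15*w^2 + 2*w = 7*w^3 + 80*w^2 + 33*w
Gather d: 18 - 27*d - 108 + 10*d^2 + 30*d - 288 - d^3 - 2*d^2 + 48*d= -d^3 + 8*d^2 + 51*d - 378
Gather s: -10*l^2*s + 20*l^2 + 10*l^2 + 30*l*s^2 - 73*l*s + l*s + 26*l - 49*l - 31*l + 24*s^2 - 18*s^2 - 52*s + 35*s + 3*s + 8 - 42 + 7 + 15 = 30*l^2 - 54*l + s^2*(30*l + 6) + s*(-10*l^2 - 72*l - 14) - 12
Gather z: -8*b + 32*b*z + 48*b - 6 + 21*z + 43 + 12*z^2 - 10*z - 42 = 40*b + 12*z^2 + z*(32*b + 11) - 5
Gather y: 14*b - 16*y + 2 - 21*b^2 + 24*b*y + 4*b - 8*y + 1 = -21*b^2 + 18*b + y*(24*b - 24) + 3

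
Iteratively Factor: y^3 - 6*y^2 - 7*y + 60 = (y - 5)*(y^2 - y - 12) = (y - 5)*(y + 3)*(y - 4)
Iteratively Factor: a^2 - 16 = (a - 4)*(a + 4)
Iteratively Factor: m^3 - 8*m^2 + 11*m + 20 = (m - 4)*(m^2 - 4*m - 5) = (m - 5)*(m - 4)*(m + 1)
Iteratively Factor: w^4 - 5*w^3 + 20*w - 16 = (w - 2)*(w^3 - 3*w^2 - 6*w + 8) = (w - 2)*(w + 2)*(w^2 - 5*w + 4) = (w - 4)*(w - 2)*(w + 2)*(w - 1)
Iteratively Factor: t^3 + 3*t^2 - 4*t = (t + 4)*(t^2 - t) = t*(t + 4)*(t - 1)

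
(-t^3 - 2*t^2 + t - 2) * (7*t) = -7*t^4 - 14*t^3 + 7*t^2 - 14*t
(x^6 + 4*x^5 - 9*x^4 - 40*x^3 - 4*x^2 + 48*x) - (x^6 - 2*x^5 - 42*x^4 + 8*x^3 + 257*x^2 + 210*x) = 6*x^5 + 33*x^4 - 48*x^3 - 261*x^2 - 162*x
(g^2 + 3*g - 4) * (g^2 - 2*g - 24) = g^4 + g^3 - 34*g^2 - 64*g + 96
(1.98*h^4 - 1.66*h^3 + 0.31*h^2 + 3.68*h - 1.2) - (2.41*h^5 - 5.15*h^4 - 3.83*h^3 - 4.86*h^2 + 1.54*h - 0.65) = -2.41*h^5 + 7.13*h^4 + 2.17*h^3 + 5.17*h^2 + 2.14*h - 0.55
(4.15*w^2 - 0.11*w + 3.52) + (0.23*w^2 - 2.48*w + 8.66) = 4.38*w^2 - 2.59*w + 12.18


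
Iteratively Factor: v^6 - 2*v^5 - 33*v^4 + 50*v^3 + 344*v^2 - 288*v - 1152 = (v - 4)*(v^5 + 2*v^4 - 25*v^3 - 50*v^2 + 144*v + 288) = (v - 4)*(v - 3)*(v^4 + 5*v^3 - 10*v^2 - 80*v - 96) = (v - 4)*(v - 3)*(v + 3)*(v^3 + 2*v^2 - 16*v - 32) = (v - 4)^2*(v - 3)*(v + 3)*(v^2 + 6*v + 8) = (v - 4)^2*(v - 3)*(v + 3)*(v + 4)*(v + 2)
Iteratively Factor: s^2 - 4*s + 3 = (s - 1)*(s - 3)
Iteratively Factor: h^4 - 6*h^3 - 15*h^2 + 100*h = (h - 5)*(h^3 - h^2 - 20*h) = (h - 5)^2*(h^2 + 4*h) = h*(h - 5)^2*(h + 4)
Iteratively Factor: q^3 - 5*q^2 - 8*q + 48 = (q - 4)*(q^2 - q - 12) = (q - 4)^2*(q + 3)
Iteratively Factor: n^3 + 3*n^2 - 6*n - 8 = (n + 1)*(n^2 + 2*n - 8) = (n - 2)*(n + 1)*(n + 4)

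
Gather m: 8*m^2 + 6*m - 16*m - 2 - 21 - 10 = 8*m^2 - 10*m - 33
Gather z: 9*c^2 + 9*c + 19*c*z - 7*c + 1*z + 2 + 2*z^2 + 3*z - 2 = 9*c^2 + 2*c + 2*z^2 + z*(19*c + 4)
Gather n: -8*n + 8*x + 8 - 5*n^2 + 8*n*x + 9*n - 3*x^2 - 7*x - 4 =-5*n^2 + n*(8*x + 1) - 3*x^2 + x + 4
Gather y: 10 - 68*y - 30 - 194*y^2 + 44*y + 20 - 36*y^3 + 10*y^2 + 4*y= -36*y^3 - 184*y^2 - 20*y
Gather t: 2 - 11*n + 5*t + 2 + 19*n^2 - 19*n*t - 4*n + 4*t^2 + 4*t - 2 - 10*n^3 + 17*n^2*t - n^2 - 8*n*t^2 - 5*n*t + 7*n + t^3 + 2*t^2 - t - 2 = -10*n^3 + 18*n^2 - 8*n + t^3 + t^2*(6 - 8*n) + t*(17*n^2 - 24*n + 8)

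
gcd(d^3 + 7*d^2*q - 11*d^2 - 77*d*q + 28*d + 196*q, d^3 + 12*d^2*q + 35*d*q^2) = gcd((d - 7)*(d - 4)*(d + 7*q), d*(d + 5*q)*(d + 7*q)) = d + 7*q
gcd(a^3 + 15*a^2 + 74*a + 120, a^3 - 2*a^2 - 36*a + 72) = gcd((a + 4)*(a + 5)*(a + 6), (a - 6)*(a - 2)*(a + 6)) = a + 6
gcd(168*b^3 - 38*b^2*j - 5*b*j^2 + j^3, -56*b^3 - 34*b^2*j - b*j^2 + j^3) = 7*b - j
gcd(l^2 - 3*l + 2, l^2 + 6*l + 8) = 1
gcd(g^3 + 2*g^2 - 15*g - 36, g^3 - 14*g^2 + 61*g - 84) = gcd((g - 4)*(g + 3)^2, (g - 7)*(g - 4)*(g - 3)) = g - 4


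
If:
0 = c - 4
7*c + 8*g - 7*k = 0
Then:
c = 4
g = 7*k/8 - 7/2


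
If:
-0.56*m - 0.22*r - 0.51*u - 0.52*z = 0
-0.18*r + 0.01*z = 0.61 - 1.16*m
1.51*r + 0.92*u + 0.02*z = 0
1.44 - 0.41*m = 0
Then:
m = 3.51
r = 20.41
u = -33.94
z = 20.88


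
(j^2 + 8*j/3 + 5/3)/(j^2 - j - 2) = (j + 5/3)/(j - 2)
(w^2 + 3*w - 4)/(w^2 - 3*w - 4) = (-w^2 - 3*w + 4)/(-w^2 + 3*w + 4)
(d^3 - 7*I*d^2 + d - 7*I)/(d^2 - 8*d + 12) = (d^3 - 7*I*d^2 + d - 7*I)/(d^2 - 8*d + 12)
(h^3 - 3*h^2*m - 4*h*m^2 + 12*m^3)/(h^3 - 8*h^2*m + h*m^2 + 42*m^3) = (h - 2*m)/(h - 7*m)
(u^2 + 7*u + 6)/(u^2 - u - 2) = (u + 6)/(u - 2)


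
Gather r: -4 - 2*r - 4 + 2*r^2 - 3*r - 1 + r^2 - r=3*r^2 - 6*r - 9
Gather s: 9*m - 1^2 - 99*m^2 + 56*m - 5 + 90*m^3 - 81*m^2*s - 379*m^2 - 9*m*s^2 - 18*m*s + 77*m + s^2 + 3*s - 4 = 90*m^3 - 478*m^2 + 142*m + s^2*(1 - 9*m) + s*(-81*m^2 - 18*m + 3) - 10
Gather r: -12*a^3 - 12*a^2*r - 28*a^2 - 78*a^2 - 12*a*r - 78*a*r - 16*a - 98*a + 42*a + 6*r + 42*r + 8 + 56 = -12*a^3 - 106*a^2 - 72*a + r*(-12*a^2 - 90*a + 48) + 64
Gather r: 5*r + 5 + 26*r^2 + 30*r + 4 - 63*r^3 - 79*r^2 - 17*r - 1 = -63*r^3 - 53*r^2 + 18*r + 8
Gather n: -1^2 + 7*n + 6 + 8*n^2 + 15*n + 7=8*n^2 + 22*n + 12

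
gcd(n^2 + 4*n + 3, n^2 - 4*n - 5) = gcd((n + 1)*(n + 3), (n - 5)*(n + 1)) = n + 1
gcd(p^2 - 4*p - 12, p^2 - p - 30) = p - 6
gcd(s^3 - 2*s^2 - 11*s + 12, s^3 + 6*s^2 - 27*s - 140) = 1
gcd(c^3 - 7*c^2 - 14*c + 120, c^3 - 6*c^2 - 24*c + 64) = c + 4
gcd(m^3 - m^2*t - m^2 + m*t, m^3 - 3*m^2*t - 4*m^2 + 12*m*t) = m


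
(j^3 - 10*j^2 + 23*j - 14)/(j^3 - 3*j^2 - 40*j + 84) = (j - 1)/(j + 6)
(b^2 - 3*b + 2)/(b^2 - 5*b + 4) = (b - 2)/(b - 4)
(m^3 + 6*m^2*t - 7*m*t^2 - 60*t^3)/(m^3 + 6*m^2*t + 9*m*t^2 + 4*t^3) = (m^2 + 2*m*t - 15*t^2)/(m^2 + 2*m*t + t^2)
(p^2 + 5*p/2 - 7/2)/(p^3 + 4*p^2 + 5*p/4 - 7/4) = 2*(p - 1)/(2*p^2 + p - 1)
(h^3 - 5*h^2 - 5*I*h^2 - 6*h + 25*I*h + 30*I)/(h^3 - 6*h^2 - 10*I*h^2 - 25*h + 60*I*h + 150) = (h + 1)/(h - 5*I)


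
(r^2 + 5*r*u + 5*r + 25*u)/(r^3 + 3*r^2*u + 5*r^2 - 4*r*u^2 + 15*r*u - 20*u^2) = (r + 5*u)/(r^2 + 3*r*u - 4*u^2)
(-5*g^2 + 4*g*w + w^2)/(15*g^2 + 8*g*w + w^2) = (-g + w)/(3*g + w)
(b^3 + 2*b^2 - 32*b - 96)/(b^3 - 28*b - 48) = (b + 4)/(b + 2)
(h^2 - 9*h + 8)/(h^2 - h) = (h - 8)/h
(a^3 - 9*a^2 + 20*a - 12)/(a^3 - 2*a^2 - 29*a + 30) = (a - 2)/(a + 5)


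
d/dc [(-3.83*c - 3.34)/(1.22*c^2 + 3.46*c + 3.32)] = (4.6726*c^2 + 8.1496*c - 1.1592)/(1.4884*c^4 + 8.4424*c^3 + 20.0724*c^2 + 22.9744*c + 11.0224)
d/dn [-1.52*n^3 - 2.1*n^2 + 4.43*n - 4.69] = -4.56*n^2 - 4.2*n + 4.43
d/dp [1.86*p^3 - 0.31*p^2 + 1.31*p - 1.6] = 5.58*p^2 - 0.62*p + 1.31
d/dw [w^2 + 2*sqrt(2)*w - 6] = 2*w + 2*sqrt(2)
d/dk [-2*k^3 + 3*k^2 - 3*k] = -6*k^2 + 6*k - 3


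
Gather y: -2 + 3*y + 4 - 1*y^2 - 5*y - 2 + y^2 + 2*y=0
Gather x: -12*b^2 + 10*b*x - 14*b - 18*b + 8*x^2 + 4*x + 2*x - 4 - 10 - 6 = -12*b^2 - 32*b + 8*x^2 + x*(10*b + 6) - 20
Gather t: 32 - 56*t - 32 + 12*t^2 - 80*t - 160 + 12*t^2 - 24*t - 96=24*t^2 - 160*t - 256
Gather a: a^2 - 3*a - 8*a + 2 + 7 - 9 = a^2 - 11*a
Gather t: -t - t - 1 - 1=-2*t - 2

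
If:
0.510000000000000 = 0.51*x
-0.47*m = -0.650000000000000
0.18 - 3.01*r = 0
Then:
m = 1.38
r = 0.06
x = 1.00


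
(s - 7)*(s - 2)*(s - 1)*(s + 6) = s^4 - 4*s^3 - 37*s^2 + 124*s - 84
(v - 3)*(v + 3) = v^2 - 9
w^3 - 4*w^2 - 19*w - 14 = (w - 7)*(w + 1)*(w + 2)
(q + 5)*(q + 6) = q^2 + 11*q + 30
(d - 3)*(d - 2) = d^2 - 5*d + 6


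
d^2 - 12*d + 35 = (d - 7)*(d - 5)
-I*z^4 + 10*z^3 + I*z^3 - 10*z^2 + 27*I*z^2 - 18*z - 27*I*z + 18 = (z - 1)*(z + 3*I)*(z + 6*I)*(-I*z + 1)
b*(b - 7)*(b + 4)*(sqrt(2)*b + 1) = sqrt(2)*b^4 - 3*sqrt(2)*b^3 + b^3 - 28*sqrt(2)*b^2 - 3*b^2 - 28*b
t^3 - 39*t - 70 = (t - 7)*(t + 2)*(t + 5)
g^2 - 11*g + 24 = (g - 8)*(g - 3)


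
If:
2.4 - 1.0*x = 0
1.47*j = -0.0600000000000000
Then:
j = -0.04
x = 2.40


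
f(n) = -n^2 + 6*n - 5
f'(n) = 6 - 2*n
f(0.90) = -0.41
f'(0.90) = 4.20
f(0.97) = -0.12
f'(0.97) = 4.06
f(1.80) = 2.56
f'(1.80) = 2.40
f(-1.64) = -17.53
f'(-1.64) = 9.28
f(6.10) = -5.61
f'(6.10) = -6.20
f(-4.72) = -55.60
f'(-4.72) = 15.44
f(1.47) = 1.66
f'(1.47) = 3.06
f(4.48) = 1.81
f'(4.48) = -2.96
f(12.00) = -77.00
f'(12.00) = -18.00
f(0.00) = -5.00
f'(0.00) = 6.00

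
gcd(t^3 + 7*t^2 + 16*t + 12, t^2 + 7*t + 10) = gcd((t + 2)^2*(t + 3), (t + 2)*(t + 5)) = t + 2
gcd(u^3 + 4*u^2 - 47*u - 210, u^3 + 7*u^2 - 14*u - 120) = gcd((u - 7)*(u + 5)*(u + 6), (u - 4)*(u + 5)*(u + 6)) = u^2 + 11*u + 30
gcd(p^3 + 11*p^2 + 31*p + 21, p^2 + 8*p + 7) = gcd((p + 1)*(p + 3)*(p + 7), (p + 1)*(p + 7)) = p^2 + 8*p + 7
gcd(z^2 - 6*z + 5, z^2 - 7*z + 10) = z - 5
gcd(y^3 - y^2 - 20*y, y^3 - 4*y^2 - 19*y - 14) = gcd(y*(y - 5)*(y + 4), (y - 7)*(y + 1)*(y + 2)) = 1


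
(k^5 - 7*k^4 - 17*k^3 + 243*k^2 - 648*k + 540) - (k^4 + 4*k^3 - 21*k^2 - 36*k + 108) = k^5 - 8*k^4 - 21*k^3 + 264*k^2 - 612*k + 432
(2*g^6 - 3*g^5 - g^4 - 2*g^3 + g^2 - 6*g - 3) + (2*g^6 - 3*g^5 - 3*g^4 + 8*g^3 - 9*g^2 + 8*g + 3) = 4*g^6 - 6*g^5 - 4*g^4 + 6*g^3 - 8*g^2 + 2*g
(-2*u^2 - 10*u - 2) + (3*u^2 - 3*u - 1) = u^2 - 13*u - 3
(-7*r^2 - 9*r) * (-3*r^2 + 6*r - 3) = 21*r^4 - 15*r^3 - 33*r^2 + 27*r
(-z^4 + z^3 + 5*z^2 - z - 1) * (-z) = z^5 - z^4 - 5*z^3 + z^2 + z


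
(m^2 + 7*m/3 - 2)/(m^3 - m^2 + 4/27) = 9*(m + 3)/(9*m^2 - 3*m - 2)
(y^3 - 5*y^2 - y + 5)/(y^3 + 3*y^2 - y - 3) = (y - 5)/(y + 3)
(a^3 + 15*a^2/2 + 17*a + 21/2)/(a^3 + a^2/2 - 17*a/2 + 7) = (a^2 + 4*a + 3)/(a^2 - 3*a + 2)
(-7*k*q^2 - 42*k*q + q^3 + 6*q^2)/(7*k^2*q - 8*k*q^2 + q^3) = (q + 6)/(-k + q)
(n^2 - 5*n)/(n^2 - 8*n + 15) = n/(n - 3)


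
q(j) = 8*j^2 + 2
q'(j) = 16*j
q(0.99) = 9.84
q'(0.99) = 15.84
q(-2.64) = 57.76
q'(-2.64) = -42.24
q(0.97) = 9.53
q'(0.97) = 15.52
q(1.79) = 27.63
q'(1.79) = 28.64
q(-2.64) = 57.76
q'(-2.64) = -42.24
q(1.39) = 17.46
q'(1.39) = 22.24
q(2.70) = 60.32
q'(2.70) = 43.20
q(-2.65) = 58.18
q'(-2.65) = -42.40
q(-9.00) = 650.00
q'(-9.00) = -144.00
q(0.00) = 2.00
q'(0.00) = 0.00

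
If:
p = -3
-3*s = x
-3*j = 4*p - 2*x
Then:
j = 2*x/3 + 4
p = -3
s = -x/3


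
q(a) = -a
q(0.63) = -0.63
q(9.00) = -9.00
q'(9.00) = -1.00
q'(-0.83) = -1.00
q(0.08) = -0.08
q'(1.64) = -1.00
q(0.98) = -0.98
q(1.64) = -1.64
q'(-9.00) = -1.00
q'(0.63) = -1.00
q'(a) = -1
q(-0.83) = 0.83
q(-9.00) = 9.00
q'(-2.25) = -1.00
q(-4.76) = 4.76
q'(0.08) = -1.00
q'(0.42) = -1.00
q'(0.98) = -1.00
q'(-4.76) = -1.00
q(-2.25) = 2.25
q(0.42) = -0.42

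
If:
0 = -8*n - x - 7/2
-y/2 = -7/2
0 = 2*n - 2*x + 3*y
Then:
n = -14/9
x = 161/18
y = 7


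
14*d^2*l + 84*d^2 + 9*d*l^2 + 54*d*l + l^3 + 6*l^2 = (2*d + l)*(7*d + l)*(l + 6)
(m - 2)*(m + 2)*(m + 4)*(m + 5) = m^4 + 9*m^3 + 16*m^2 - 36*m - 80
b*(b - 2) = b^2 - 2*b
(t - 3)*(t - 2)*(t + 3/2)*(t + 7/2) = t^4 - 55*t^2/4 + 15*t/4 + 63/2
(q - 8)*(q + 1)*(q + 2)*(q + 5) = q^4 - 47*q^2 - 126*q - 80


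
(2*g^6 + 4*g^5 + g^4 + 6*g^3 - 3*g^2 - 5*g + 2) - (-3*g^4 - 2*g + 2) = 2*g^6 + 4*g^5 + 4*g^4 + 6*g^3 - 3*g^2 - 3*g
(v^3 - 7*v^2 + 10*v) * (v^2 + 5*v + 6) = v^5 - 2*v^4 - 19*v^3 + 8*v^2 + 60*v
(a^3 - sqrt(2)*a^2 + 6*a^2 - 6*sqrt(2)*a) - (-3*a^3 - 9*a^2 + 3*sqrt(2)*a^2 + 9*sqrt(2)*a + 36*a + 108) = 4*a^3 - 4*sqrt(2)*a^2 + 15*a^2 - 36*a - 15*sqrt(2)*a - 108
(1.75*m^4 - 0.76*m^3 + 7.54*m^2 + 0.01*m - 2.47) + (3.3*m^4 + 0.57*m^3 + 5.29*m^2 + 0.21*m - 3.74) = 5.05*m^4 - 0.19*m^3 + 12.83*m^2 + 0.22*m - 6.21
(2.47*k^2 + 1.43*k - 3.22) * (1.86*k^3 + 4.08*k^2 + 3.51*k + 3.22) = 4.5942*k^5 + 12.7374*k^4 + 8.5149*k^3 - 0.1649*k^2 - 6.6976*k - 10.3684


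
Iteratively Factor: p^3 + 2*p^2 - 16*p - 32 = (p + 4)*(p^2 - 2*p - 8) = (p + 2)*(p + 4)*(p - 4)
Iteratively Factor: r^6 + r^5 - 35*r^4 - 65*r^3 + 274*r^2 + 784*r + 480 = (r + 1)*(r^5 - 35*r^3 - 30*r^2 + 304*r + 480) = (r - 5)*(r + 1)*(r^4 + 5*r^3 - 10*r^2 - 80*r - 96) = (r - 5)*(r + 1)*(r + 3)*(r^3 + 2*r^2 - 16*r - 32) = (r - 5)*(r + 1)*(r + 3)*(r + 4)*(r^2 - 2*r - 8) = (r - 5)*(r - 4)*(r + 1)*(r + 3)*(r + 4)*(r + 2)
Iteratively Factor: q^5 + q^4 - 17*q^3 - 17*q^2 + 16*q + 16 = (q + 1)*(q^4 - 17*q^2 + 16) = (q + 1)*(q + 4)*(q^3 - 4*q^2 - q + 4) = (q + 1)^2*(q + 4)*(q^2 - 5*q + 4) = (q - 4)*(q + 1)^2*(q + 4)*(q - 1)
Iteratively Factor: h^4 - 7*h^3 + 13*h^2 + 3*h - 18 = (h + 1)*(h^3 - 8*h^2 + 21*h - 18) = (h - 2)*(h + 1)*(h^2 - 6*h + 9) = (h - 3)*(h - 2)*(h + 1)*(h - 3)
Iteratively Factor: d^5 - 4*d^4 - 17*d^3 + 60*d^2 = (d + 4)*(d^4 - 8*d^3 + 15*d^2) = d*(d + 4)*(d^3 - 8*d^2 + 15*d) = d*(d - 5)*(d + 4)*(d^2 - 3*d) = d*(d - 5)*(d - 3)*(d + 4)*(d)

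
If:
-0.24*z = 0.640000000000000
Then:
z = -2.67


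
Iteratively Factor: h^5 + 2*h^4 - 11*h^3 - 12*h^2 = (h + 4)*(h^4 - 2*h^3 - 3*h^2) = (h - 3)*(h + 4)*(h^3 + h^2) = (h - 3)*(h + 1)*(h + 4)*(h^2) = h*(h - 3)*(h + 1)*(h + 4)*(h)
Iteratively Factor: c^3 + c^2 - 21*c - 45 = (c - 5)*(c^2 + 6*c + 9) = (c - 5)*(c + 3)*(c + 3)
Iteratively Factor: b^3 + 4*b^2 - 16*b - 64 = (b + 4)*(b^2 - 16) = (b - 4)*(b + 4)*(b + 4)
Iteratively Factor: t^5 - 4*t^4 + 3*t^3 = (t)*(t^4 - 4*t^3 + 3*t^2) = t^2*(t^3 - 4*t^2 + 3*t) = t^3*(t^2 - 4*t + 3) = t^3*(t - 3)*(t - 1)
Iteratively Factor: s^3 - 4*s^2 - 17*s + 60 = (s - 3)*(s^2 - s - 20) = (s - 5)*(s - 3)*(s + 4)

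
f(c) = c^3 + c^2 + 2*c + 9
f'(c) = 3*c^2 + 2*c + 2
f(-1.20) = 6.31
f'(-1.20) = 3.92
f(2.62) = 39.09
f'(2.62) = 27.83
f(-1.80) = 2.81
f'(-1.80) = 8.12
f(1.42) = 16.72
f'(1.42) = 10.89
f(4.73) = 146.66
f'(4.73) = 78.58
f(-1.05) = 6.84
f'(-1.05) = 3.21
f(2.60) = 38.54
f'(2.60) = 27.48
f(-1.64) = 4.00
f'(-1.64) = 6.79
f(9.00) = 837.00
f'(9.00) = 263.00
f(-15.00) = -3171.00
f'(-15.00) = 647.00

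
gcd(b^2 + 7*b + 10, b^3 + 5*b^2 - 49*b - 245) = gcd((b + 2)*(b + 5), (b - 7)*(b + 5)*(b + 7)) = b + 5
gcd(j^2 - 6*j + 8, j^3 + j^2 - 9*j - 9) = 1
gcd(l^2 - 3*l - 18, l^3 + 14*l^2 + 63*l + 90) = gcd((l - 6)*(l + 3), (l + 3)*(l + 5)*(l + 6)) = l + 3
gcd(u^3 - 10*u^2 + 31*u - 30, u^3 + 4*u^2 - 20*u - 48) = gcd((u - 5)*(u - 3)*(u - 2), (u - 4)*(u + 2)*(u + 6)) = 1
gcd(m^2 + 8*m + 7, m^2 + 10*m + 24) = 1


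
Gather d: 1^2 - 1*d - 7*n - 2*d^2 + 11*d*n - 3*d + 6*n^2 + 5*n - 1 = -2*d^2 + d*(11*n - 4) + 6*n^2 - 2*n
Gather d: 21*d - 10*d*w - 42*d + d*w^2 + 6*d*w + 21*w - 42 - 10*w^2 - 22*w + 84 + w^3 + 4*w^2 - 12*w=d*(w^2 - 4*w - 21) + w^3 - 6*w^2 - 13*w + 42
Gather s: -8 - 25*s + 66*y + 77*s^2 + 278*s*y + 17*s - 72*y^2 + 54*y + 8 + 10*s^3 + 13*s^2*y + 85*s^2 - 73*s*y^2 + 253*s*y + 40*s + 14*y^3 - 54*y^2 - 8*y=10*s^3 + s^2*(13*y + 162) + s*(-73*y^2 + 531*y + 32) + 14*y^3 - 126*y^2 + 112*y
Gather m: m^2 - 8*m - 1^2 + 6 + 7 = m^2 - 8*m + 12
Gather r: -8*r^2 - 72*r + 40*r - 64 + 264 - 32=-8*r^2 - 32*r + 168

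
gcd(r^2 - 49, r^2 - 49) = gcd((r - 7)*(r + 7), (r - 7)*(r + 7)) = r^2 - 49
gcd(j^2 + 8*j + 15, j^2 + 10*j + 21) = j + 3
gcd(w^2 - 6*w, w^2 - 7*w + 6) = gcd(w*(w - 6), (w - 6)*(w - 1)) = w - 6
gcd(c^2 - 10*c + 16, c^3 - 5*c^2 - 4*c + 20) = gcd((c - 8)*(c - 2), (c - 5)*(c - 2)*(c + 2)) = c - 2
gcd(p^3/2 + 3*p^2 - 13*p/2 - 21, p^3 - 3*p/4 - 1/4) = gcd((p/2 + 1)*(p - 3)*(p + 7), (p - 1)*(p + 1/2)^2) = 1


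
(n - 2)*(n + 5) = n^2 + 3*n - 10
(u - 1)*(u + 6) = u^2 + 5*u - 6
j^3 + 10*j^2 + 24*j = j*(j + 4)*(j + 6)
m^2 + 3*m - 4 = (m - 1)*(m + 4)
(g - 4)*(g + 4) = g^2 - 16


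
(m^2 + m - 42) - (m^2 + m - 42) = 0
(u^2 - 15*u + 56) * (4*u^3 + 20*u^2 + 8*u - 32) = 4*u^5 - 40*u^4 - 68*u^3 + 968*u^2 + 928*u - 1792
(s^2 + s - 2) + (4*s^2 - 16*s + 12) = 5*s^2 - 15*s + 10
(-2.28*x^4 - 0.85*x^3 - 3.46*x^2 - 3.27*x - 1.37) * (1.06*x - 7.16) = -2.4168*x^5 + 15.4238*x^4 + 2.4184*x^3 + 21.3074*x^2 + 21.961*x + 9.8092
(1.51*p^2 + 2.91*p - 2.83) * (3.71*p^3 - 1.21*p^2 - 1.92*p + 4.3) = 5.6021*p^5 + 8.969*p^4 - 16.9196*p^3 + 4.3301*p^2 + 17.9466*p - 12.169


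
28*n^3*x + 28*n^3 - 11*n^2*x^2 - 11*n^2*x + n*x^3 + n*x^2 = (-7*n + x)*(-4*n + x)*(n*x + n)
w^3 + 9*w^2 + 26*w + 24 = (w + 2)*(w + 3)*(w + 4)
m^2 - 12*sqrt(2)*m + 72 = (m - 6*sqrt(2))^2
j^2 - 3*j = j*(j - 3)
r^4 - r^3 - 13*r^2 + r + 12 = (r - 4)*(r - 1)*(r + 1)*(r + 3)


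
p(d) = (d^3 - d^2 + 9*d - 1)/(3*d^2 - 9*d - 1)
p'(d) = (9 - 6*d)*(d^3 - d^2 + 9*d - 1)/(3*d^2 - 9*d - 1)^2 + (3*d^2 - 2*d + 9)/(3*d^2 - 9*d - 1)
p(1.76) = -2.28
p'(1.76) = -2.43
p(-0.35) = -1.71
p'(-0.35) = -3.56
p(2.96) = -31.59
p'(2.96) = -225.88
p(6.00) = 4.40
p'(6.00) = -0.26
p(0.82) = -0.98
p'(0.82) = -0.84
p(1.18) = -1.33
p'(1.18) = -1.11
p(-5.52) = -1.78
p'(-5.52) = 0.26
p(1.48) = -1.73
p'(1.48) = -1.60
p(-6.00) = -1.91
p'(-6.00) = 0.27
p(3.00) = -44.00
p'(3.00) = -426.00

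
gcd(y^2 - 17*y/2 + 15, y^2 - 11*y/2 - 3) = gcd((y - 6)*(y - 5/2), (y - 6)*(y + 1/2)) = y - 6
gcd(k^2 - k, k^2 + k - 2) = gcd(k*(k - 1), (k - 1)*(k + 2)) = k - 1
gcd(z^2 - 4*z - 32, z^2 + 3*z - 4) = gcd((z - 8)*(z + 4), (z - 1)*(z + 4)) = z + 4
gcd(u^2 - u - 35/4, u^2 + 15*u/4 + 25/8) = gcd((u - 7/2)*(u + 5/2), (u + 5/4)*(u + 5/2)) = u + 5/2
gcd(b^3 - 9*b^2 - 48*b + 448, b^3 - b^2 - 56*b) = b^2 - b - 56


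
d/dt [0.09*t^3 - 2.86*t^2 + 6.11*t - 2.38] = 0.27*t^2 - 5.72*t + 6.11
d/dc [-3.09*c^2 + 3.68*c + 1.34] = 3.68 - 6.18*c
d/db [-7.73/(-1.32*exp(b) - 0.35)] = -10.2036*exp(b)/(1.32*exp(b) + 0.35)^2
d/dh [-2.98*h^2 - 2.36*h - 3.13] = -5.96*h - 2.36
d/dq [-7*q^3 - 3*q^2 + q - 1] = -21*q^2 - 6*q + 1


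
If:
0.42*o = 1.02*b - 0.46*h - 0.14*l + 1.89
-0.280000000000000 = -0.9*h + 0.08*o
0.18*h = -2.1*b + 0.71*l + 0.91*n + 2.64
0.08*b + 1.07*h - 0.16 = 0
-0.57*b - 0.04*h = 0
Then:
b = -0.01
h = 0.15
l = 18.36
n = -17.22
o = -1.81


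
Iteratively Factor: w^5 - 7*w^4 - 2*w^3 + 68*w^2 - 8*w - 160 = (w - 2)*(w^4 - 5*w^3 - 12*w^2 + 44*w + 80) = (w - 2)*(w + 2)*(w^3 - 7*w^2 + 2*w + 40) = (w - 5)*(w - 2)*(w + 2)*(w^2 - 2*w - 8) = (w - 5)*(w - 4)*(w - 2)*(w + 2)*(w + 2)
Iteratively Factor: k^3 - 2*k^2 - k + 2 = (k + 1)*(k^2 - 3*k + 2) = (k - 1)*(k + 1)*(k - 2)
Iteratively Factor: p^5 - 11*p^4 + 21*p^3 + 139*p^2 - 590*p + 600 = (p - 5)*(p^4 - 6*p^3 - 9*p^2 + 94*p - 120) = (p - 5)*(p - 3)*(p^3 - 3*p^2 - 18*p + 40) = (p - 5)^2*(p - 3)*(p^2 + 2*p - 8) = (p - 5)^2*(p - 3)*(p - 2)*(p + 4)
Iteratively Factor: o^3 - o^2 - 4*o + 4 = (o - 1)*(o^2 - 4) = (o - 2)*(o - 1)*(o + 2)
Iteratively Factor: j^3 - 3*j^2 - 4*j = (j - 4)*(j^2 + j) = j*(j - 4)*(j + 1)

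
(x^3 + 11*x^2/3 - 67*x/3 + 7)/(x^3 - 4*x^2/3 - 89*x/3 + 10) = (x^2 + 4*x - 21)/(x^2 - x - 30)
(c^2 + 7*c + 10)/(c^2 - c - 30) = (c + 2)/(c - 6)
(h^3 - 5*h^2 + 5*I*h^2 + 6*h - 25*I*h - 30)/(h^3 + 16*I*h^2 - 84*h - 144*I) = (h^2 - h*(5 + I) + 5*I)/(h^2 + 10*I*h - 24)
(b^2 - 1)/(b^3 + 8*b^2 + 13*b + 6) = (b - 1)/(b^2 + 7*b + 6)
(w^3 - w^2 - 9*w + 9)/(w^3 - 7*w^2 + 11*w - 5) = (w^2 - 9)/(w^2 - 6*w + 5)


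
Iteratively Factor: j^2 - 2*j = (j)*(j - 2)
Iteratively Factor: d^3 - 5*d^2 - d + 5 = (d - 1)*(d^2 - 4*d - 5) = (d - 5)*(d - 1)*(d + 1)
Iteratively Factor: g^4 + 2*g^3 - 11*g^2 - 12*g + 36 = (g - 2)*(g^3 + 4*g^2 - 3*g - 18) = (g - 2)^2*(g^2 + 6*g + 9) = (g - 2)^2*(g + 3)*(g + 3)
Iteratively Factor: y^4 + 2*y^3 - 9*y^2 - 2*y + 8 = (y - 1)*(y^3 + 3*y^2 - 6*y - 8) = (y - 1)*(y + 1)*(y^2 + 2*y - 8) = (y - 2)*(y - 1)*(y + 1)*(y + 4)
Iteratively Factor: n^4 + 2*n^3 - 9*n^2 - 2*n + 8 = (n + 1)*(n^3 + n^2 - 10*n + 8) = (n - 2)*(n + 1)*(n^2 + 3*n - 4) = (n - 2)*(n + 1)*(n + 4)*(n - 1)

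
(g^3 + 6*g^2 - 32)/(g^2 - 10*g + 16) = (g^2 + 8*g + 16)/(g - 8)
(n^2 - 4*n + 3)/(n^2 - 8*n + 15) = (n - 1)/(n - 5)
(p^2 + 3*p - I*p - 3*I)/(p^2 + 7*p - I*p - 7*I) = (p + 3)/(p + 7)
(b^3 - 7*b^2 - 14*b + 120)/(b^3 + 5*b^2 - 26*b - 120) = (b - 6)/(b + 6)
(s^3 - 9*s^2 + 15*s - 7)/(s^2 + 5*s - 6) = (s^2 - 8*s + 7)/(s + 6)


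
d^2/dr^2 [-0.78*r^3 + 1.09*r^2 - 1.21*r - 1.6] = 2.18 - 4.68*r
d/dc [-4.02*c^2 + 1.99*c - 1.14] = 1.99 - 8.04*c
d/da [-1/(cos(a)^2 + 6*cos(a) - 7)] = -2*(cos(a) + 3)*sin(a)/(cos(a)^2 + 6*cos(a) - 7)^2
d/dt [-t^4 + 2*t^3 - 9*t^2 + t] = -4*t^3 + 6*t^2 - 18*t + 1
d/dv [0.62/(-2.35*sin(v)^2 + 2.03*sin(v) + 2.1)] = (2.914*sin(v) - 1.2586)*cos(v)/(-2.35*sin(v)^2 + 2.03*sin(v) + 2.1)^2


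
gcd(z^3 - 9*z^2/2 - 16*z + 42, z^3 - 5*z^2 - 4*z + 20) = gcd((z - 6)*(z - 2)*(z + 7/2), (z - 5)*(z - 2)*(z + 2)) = z - 2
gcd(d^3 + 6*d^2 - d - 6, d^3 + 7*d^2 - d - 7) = d^2 - 1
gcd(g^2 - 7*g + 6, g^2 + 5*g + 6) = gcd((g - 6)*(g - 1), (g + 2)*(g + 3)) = 1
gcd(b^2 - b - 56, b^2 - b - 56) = b^2 - b - 56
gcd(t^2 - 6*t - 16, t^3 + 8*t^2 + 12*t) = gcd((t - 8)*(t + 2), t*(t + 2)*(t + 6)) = t + 2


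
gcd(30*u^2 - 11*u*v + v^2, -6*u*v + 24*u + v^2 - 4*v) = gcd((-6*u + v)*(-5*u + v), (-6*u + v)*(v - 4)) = 6*u - v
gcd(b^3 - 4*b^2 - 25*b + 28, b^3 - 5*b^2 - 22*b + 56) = b^2 - 3*b - 28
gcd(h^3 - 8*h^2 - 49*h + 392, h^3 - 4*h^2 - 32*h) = h - 8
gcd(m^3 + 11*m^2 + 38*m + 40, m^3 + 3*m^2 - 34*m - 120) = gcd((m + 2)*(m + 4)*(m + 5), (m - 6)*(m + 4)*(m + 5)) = m^2 + 9*m + 20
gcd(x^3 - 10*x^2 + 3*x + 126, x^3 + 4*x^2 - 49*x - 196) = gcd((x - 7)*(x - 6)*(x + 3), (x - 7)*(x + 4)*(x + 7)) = x - 7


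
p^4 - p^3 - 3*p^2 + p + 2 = (p - 2)*(p - 1)*(p + 1)^2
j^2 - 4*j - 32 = (j - 8)*(j + 4)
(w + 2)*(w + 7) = w^2 + 9*w + 14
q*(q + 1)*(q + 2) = q^3 + 3*q^2 + 2*q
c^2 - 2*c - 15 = (c - 5)*(c + 3)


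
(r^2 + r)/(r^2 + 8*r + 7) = r/(r + 7)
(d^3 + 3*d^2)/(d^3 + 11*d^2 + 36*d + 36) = d^2/(d^2 + 8*d + 12)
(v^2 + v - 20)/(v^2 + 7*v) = (v^2 + v - 20)/(v*(v + 7))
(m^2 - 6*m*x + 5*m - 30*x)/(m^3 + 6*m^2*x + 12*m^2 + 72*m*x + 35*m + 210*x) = (m - 6*x)/(m^2 + 6*m*x + 7*m + 42*x)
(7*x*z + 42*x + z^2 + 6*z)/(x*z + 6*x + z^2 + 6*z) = (7*x + z)/(x + z)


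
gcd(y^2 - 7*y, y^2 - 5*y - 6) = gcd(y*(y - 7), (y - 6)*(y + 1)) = 1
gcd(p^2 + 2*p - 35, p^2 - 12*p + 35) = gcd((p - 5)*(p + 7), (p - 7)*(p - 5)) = p - 5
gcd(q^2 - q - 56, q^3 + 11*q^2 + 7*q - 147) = q + 7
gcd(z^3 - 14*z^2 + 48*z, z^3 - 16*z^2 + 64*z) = z^2 - 8*z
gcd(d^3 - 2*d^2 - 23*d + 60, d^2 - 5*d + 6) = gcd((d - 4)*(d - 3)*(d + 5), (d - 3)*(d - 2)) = d - 3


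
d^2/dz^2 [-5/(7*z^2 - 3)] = 210*(-7*z^2 - 1)/(7*z^2 - 3)^3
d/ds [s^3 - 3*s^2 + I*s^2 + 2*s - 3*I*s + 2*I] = 3*s^2 + 2*s*(-3 + I) + 2 - 3*I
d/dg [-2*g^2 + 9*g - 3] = 9 - 4*g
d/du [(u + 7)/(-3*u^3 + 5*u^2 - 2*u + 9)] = (-3*u^3 + 5*u^2 - 2*u + (u + 7)*(9*u^2 - 10*u + 2) + 9)/(3*u^3 - 5*u^2 + 2*u - 9)^2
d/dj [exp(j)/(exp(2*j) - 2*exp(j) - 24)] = (-exp(2*j) - 24)*exp(j)/(exp(4*j) - 4*exp(3*j) - 44*exp(2*j) + 96*exp(j) + 576)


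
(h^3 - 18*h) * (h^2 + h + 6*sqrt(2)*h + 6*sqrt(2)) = h^5 + h^4 + 6*sqrt(2)*h^4 - 18*h^3 + 6*sqrt(2)*h^3 - 108*sqrt(2)*h^2 - 18*h^2 - 108*sqrt(2)*h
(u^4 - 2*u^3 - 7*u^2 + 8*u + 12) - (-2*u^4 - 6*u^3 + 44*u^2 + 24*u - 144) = 3*u^4 + 4*u^3 - 51*u^2 - 16*u + 156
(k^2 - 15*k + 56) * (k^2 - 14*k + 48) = k^4 - 29*k^3 + 314*k^2 - 1504*k + 2688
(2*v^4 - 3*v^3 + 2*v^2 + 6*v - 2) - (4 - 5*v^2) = 2*v^4 - 3*v^3 + 7*v^2 + 6*v - 6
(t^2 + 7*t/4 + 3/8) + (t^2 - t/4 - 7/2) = 2*t^2 + 3*t/2 - 25/8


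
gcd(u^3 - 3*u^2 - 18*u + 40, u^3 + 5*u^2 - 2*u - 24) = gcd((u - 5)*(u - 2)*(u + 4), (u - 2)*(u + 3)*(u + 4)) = u^2 + 2*u - 8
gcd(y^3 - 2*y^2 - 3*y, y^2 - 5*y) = y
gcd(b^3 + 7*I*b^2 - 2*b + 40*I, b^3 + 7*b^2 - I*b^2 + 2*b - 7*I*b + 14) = b - 2*I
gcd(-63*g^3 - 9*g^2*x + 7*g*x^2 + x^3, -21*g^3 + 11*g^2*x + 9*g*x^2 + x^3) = 21*g^2 + 10*g*x + x^2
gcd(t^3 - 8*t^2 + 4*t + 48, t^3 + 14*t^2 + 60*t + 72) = t + 2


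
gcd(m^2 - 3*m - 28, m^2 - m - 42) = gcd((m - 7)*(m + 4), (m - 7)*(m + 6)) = m - 7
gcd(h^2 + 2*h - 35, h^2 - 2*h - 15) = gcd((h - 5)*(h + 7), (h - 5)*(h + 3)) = h - 5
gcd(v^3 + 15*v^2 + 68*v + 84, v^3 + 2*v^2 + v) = 1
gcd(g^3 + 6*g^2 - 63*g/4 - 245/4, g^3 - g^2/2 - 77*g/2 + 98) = g^2 + 7*g/2 - 49/2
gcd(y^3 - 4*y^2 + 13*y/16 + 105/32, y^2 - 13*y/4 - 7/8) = y - 7/2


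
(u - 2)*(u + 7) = u^2 + 5*u - 14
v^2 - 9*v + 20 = (v - 5)*(v - 4)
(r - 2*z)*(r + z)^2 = r^3 - 3*r*z^2 - 2*z^3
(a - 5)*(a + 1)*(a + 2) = a^3 - 2*a^2 - 13*a - 10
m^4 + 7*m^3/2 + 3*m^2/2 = m^2*(m + 1/2)*(m + 3)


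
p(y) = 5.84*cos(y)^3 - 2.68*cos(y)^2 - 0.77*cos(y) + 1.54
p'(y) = -17.52*sin(y)*cos(y)^2 + 5.36*sin(y)*cos(y) + 0.77*sin(y)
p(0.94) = 1.35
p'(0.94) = -1.75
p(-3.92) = -1.38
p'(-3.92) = -8.38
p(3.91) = -1.46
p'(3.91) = 8.44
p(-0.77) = 1.77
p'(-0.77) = 3.07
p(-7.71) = 1.39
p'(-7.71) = -1.17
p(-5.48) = 1.67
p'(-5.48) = -2.85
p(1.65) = 1.58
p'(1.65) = 0.24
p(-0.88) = 1.47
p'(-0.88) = 2.26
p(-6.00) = 3.50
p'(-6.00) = -2.86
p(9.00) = -4.40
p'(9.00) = -7.69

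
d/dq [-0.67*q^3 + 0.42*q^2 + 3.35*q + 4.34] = -2.01*q^2 + 0.84*q + 3.35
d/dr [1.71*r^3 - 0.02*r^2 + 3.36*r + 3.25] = 5.13*r^2 - 0.04*r + 3.36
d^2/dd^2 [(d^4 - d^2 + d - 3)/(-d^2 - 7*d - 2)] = 2*(-d^6 - 21*d^5 - 153*d^4 - 120*d^3 - 21*d^2 + 69*d + 159)/(d^6 + 21*d^5 + 153*d^4 + 427*d^3 + 306*d^2 + 84*d + 8)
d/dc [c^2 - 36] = 2*c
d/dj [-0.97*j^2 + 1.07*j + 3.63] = 1.07 - 1.94*j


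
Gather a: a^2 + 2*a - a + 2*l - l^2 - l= a^2 + a - l^2 + l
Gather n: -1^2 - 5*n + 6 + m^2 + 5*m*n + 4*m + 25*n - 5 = m^2 + 4*m + n*(5*m + 20)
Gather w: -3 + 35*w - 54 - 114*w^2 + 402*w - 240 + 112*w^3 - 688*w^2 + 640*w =112*w^3 - 802*w^2 + 1077*w - 297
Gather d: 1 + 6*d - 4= 6*d - 3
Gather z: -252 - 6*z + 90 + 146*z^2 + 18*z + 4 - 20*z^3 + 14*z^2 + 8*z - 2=-20*z^3 + 160*z^2 + 20*z - 160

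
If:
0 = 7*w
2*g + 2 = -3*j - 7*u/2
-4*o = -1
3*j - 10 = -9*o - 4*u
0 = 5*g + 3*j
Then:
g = -281/44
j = 1405/132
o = 1/4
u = -133/22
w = 0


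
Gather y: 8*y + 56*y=64*y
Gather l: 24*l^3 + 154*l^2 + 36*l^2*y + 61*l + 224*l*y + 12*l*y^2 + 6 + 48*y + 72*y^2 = 24*l^3 + l^2*(36*y + 154) + l*(12*y^2 + 224*y + 61) + 72*y^2 + 48*y + 6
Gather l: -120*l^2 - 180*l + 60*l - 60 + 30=-120*l^2 - 120*l - 30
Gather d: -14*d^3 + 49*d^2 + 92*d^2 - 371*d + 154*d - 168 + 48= -14*d^3 + 141*d^2 - 217*d - 120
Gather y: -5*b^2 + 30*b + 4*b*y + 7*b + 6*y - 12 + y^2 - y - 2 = -5*b^2 + 37*b + y^2 + y*(4*b + 5) - 14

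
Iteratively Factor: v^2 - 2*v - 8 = (v + 2)*(v - 4)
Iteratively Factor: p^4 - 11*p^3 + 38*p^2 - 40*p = (p - 4)*(p^3 - 7*p^2 + 10*p) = (p - 5)*(p - 4)*(p^2 - 2*p) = p*(p - 5)*(p - 4)*(p - 2)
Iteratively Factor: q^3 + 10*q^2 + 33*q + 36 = (q + 4)*(q^2 + 6*q + 9) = (q + 3)*(q + 4)*(q + 3)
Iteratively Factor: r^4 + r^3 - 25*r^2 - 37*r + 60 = (r + 4)*(r^3 - 3*r^2 - 13*r + 15) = (r - 1)*(r + 4)*(r^2 - 2*r - 15) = (r - 5)*(r - 1)*(r + 4)*(r + 3)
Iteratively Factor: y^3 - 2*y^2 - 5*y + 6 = (y + 2)*(y^2 - 4*y + 3) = (y - 1)*(y + 2)*(y - 3)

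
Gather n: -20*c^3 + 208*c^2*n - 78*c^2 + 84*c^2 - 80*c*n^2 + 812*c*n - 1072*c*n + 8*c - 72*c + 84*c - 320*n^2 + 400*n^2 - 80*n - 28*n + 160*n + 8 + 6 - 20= -20*c^3 + 6*c^2 + 20*c + n^2*(80 - 80*c) + n*(208*c^2 - 260*c + 52) - 6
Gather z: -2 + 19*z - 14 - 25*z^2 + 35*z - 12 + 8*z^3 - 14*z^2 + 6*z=8*z^3 - 39*z^2 + 60*z - 28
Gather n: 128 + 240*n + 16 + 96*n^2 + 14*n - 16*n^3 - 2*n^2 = -16*n^3 + 94*n^2 + 254*n + 144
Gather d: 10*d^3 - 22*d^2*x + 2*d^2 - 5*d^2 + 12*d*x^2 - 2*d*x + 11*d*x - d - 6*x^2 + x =10*d^3 + d^2*(-22*x - 3) + d*(12*x^2 + 9*x - 1) - 6*x^2 + x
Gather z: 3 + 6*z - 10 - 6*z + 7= 0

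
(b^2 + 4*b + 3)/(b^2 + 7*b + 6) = (b + 3)/(b + 6)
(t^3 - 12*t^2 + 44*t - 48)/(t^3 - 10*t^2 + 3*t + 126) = (t^2 - 6*t + 8)/(t^2 - 4*t - 21)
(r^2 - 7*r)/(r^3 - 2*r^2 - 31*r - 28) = r/(r^2 + 5*r + 4)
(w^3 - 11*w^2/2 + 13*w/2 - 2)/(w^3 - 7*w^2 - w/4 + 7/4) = 2*(w^2 - 5*w + 4)/(2*w^2 - 13*w - 7)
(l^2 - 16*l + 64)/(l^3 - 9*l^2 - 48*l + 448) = 1/(l + 7)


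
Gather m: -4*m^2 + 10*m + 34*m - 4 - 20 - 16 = -4*m^2 + 44*m - 40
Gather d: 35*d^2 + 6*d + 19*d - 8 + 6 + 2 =35*d^2 + 25*d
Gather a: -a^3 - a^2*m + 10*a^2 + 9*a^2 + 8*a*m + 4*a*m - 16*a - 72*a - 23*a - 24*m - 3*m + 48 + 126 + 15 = -a^3 + a^2*(19 - m) + a*(12*m - 111) - 27*m + 189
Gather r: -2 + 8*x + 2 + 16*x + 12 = 24*x + 12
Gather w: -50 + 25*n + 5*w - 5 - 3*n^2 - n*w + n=-3*n^2 + 26*n + w*(5 - n) - 55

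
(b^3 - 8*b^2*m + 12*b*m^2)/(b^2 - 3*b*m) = (b^2 - 8*b*m + 12*m^2)/(b - 3*m)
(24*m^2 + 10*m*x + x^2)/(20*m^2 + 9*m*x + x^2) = (6*m + x)/(5*m + x)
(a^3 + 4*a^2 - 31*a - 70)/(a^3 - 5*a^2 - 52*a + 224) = (a^2 - 3*a - 10)/(a^2 - 12*a + 32)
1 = 1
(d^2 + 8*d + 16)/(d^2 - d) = (d^2 + 8*d + 16)/(d*(d - 1))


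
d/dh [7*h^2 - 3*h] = 14*h - 3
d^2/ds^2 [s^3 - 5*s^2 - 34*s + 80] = 6*s - 10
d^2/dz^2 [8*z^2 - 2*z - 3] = 16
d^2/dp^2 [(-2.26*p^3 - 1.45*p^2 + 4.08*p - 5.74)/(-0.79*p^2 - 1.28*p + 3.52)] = (3.5527136788005e-15*p^5 - 3.5527136788005e-15*p^4 + 11.949648*p^3 - 15.408972*p^2 + 134.765568*p + 49.89888)/(0.493039*p^6 + 2.396544*p^5 - 2.707488*p^4 - 19.259392*p^3 + 12.063744*p^2 + 47.579136*p - 43.614208)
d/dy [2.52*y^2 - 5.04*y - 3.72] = 5.04*y - 5.04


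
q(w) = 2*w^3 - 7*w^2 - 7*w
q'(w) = 6*w^2 - 14*w - 7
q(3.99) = -12.33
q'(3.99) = 32.66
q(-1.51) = -12.28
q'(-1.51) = 27.82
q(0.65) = -6.96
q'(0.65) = -13.56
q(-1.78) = -21.00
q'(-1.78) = 36.93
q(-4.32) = -261.64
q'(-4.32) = 165.45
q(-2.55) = -60.83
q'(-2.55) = 67.72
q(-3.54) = -151.66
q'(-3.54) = 117.75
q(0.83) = -9.49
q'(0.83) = -14.49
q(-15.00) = -8220.00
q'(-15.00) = 1553.00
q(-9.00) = -1962.00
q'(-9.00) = 605.00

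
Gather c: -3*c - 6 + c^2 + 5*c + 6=c^2 + 2*c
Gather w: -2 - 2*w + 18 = 16 - 2*w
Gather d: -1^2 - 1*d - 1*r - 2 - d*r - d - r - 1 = d*(-r - 2) - 2*r - 4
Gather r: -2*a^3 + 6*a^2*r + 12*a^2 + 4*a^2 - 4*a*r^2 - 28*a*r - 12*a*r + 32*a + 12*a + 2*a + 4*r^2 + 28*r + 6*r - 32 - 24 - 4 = -2*a^3 + 16*a^2 + 46*a + r^2*(4 - 4*a) + r*(6*a^2 - 40*a + 34) - 60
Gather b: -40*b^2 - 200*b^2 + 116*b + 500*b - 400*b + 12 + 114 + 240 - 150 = -240*b^2 + 216*b + 216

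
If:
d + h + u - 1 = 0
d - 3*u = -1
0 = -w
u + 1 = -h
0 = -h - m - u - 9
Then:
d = 2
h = -2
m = -8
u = 1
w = 0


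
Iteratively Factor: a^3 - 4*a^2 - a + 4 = (a - 4)*(a^2 - 1) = (a - 4)*(a + 1)*(a - 1)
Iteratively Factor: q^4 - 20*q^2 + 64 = (q - 2)*(q^3 + 2*q^2 - 16*q - 32) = (q - 2)*(q + 2)*(q^2 - 16) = (q - 2)*(q + 2)*(q + 4)*(q - 4)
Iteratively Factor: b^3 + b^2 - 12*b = (b - 3)*(b^2 + 4*b) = b*(b - 3)*(b + 4)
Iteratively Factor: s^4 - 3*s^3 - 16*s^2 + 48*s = (s)*(s^3 - 3*s^2 - 16*s + 48) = s*(s - 4)*(s^2 + s - 12) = s*(s - 4)*(s - 3)*(s + 4)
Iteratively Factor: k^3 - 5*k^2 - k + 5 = (k - 5)*(k^2 - 1) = (k - 5)*(k - 1)*(k + 1)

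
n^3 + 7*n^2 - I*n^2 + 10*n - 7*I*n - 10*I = (n + 2)*(n + 5)*(n - I)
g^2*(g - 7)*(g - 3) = g^4 - 10*g^3 + 21*g^2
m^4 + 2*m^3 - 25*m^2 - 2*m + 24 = (m - 4)*(m - 1)*(m + 1)*(m + 6)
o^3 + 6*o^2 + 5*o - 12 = (o - 1)*(o + 3)*(o + 4)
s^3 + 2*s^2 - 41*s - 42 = (s - 6)*(s + 1)*(s + 7)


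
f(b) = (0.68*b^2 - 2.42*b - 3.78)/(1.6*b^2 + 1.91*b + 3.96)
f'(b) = (-3.2*b - 1.91)*(0.68*b^2 - 2.42*b - 3.78)/(1.6*b^2 + 1.91*b + 3.96)^2 + (1.36*b - 2.42)/(1.6*b^2 + 1.91*b + 3.96) = (5.1708*b^2 + 17.4816*b - 2.3634)/(2.56*b^4 + 6.112*b^3 + 16.3201*b^2 + 15.1272*b + 15.6816)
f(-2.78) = 0.74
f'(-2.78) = -0.09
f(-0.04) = -0.95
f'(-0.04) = -0.20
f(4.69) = -0.00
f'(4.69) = 0.08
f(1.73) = -0.49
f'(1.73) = 0.30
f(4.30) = -0.04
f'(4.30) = 0.10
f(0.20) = -0.96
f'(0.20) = 0.07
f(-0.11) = -0.93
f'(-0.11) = -0.30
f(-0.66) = -0.56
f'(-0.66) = -1.01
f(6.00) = 0.08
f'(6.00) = 0.05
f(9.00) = 0.20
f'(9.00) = 0.03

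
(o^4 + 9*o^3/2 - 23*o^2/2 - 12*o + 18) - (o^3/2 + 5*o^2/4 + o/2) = o^4 + 4*o^3 - 51*o^2/4 - 25*o/2 + 18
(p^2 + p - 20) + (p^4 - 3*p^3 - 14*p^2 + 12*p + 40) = p^4 - 3*p^3 - 13*p^2 + 13*p + 20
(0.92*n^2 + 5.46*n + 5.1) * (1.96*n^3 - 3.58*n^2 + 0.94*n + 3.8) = 1.8032*n^5 + 7.408*n^4 - 8.686*n^3 - 9.6296*n^2 + 25.542*n + 19.38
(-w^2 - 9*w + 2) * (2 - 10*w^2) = 10*w^4 + 90*w^3 - 22*w^2 - 18*w + 4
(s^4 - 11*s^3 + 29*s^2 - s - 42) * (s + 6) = s^5 - 5*s^4 - 37*s^3 + 173*s^2 - 48*s - 252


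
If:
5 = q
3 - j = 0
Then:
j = 3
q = 5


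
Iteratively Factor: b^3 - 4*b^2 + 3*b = (b - 1)*(b^2 - 3*b) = b*(b - 1)*(b - 3)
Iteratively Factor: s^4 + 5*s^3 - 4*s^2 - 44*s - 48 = (s + 2)*(s^3 + 3*s^2 - 10*s - 24) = (s - 3)*(s + 2)*(s^2 + 6*s + 8) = (s - 3)*(s + 2)^2*(s + 4)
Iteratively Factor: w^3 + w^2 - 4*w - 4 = (w - 2)*(w^2 + 3*w + 2) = (w - 2)*(w + 1)*(w + 2)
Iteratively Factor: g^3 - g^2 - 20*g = (g + 4)*(g^2 - 5*g) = g*(g + 4)*(g - 5)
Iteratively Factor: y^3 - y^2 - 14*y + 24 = (y + 4)*(y^2 - 5*y + 6) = (y - 3)*(y + 4)*(y - 2)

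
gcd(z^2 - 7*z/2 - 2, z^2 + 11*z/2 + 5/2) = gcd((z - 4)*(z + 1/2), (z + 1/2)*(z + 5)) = z + 1/2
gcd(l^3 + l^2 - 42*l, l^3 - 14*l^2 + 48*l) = l^2 - 6*l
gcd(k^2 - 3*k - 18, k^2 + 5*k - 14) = 1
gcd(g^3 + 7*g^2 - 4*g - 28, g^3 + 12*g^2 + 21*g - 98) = g^2 + 5*g - 14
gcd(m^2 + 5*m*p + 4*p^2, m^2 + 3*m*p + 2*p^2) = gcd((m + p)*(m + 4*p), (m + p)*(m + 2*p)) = m + p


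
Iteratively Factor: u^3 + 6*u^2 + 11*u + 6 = (u + 1)*(u^2 + 5*u + 6) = (u + 1)*(u + 3)*(u + 2)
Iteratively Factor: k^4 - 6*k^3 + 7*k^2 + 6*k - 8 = (k - 2)*(k^3 - 4*k^2 - k + 4) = (k - 4)*(k - 2)*(k^2 - 1) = (k - 4)*(k - 2)*(k - 1)*(k + 1)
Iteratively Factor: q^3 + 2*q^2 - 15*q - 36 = (q + 3)*(q^2 - q - 12) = (q + 3)^2*(q - 4)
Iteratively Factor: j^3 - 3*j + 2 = (j + 2)*(j^2 - 2*j + 1) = (j - 1)*(j + 2)*(j - 1)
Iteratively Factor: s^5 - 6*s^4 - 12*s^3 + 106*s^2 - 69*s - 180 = (s + 4)*(s^4 - 10*s^3 + 28*s^2 - 6*s - 45) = (s - 5)*(s + 4)*(s^3 - 5*s^2 + 3*s + 9) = (s - 5)*(s + 1)*(s + 4)*(s^2 - 6*s + 9) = (s - 5)*(s - 3)*(s + 1)*(s + 4)*(s - 3)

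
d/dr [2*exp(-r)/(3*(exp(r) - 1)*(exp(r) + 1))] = 2*(1 - 3*exp(2*r))*exp(-r)/(3*(exp(4*r) - 2*exp(2*r) + 1))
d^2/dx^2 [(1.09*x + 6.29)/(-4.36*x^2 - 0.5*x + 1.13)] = (-(1.09*x + 6.29)*(8.72*x + 0.5)*(17.44*x + 1.0) + (28.5144*x + 55.9388)*(4.36*x^2 + 0.5*x - 1.13))/(4.36*x^2 + 0.5*x - 1.13)^3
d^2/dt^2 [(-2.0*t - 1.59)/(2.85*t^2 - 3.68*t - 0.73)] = ((2.0*t + 1.59)*(5.7*t - 3.68)*(11.4*t - 7.36) + (34.2*t - 5.657)*(-2.85*t^2 + 3.68*t + 0.73))/(-2.85*t^2 + 3.68*t + 0.73)^3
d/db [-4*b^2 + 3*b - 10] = 3 - 8*b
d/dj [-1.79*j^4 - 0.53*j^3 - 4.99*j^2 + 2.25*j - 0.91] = -7.16*j^3 - 1.59*j^2 - 9.98*j + 2.25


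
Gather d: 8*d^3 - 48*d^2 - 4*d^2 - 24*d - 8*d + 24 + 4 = 8*d^3 - 52*d^2 - 32*d + 28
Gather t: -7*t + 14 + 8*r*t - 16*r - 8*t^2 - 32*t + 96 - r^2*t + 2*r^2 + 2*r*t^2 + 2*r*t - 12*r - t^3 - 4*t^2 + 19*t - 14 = 2*r^2 - 28*r - t^3 + t^2*(2*r - 12) + t*(-r^2 + 10*r - 20) + 96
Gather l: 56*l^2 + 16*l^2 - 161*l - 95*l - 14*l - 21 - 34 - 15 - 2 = 72*l^2 - 270*l - 72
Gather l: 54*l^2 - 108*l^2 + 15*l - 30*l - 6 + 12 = -54*l^2 - 15*l + 6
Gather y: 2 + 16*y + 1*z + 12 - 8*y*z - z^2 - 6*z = y*(16 - 8*z) - z^2 - 5*z + 14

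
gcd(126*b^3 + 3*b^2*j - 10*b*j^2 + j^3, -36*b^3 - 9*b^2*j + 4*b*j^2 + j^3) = 3*b + j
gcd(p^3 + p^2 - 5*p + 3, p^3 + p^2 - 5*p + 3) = p^3 + p^2 - 5*p + 3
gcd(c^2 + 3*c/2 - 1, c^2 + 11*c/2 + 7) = c + 2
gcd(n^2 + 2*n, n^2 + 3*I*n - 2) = 1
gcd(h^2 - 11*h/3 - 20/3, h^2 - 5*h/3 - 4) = h + 4/3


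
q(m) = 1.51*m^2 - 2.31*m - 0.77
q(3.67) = 11.09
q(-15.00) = 373.63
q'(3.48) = 8.20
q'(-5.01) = -17.44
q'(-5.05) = -17.56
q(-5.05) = 49.40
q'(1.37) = 1.83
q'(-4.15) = -14.84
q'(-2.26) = -9.14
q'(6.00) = 15.81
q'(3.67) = 8.77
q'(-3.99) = -14.36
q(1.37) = -1.10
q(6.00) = 39.73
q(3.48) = 9.48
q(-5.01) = 48.70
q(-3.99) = 32.49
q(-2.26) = 12.16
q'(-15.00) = -47.61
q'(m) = 3.02*m - 2.31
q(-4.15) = 34.82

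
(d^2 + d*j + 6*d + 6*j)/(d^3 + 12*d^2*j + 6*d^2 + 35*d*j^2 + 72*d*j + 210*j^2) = (d + j)/(d^2 + 12*d*j + 35*j^2)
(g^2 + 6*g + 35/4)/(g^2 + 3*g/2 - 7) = (g + 5/2)/(g - 2)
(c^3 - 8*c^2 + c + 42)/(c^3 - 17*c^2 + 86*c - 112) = (c^2 - c - 6)/(c^2 - 10*c + 16)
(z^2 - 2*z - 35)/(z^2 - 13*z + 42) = (z + 5)/(z - 6)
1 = 1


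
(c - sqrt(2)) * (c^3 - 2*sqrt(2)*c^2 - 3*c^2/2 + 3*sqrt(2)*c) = c^4 - 3*sqrt(2)*c^3 - 3*c^3/2 + 4*c^2 + 9*sqrt(2)*c^2/2 - 6*c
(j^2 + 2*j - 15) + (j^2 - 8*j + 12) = 2*j^2 - 6*j - 3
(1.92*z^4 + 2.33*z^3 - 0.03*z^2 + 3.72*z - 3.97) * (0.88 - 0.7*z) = -1.344*z^5 + 0.0586*z^4 + 2.0714*z^3 - 2.6304*z^2 + 6.0526*z - 3.4936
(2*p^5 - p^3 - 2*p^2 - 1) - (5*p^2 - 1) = 2*p^5 - p^3 - 7*p^2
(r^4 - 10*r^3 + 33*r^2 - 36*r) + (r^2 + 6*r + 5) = r^4 - 10*r^3 + 34*r^2 - 30*r + 5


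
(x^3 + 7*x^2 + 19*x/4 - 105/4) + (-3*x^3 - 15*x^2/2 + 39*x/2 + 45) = -2*x^3 - x^2/2 + 97*x/4 + 75/4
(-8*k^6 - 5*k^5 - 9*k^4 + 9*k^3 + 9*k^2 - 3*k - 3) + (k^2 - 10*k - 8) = -8*k^6 - 5*k^5 - 9*k^4 + 9*k^3 + 10*k^2 - 13*k - 11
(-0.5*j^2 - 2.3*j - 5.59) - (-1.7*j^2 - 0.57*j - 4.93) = 1.2*j^2 - 1.73*j - 0.66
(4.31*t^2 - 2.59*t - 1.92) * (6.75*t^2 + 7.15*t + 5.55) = 29.0925*t^4 + 13.334*t^3 - 7.558*t^2 - 28.1025*t - 10.656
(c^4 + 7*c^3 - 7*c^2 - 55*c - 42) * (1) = c^4 + 7*c^3 - 7*c^2 - 55*c - 42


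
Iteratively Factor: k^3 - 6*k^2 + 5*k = (k)*(k^2 - 6*k + 5) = k*(k - 5)*(k - 1)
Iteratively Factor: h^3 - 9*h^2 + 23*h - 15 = (h - 3)*(h^2 - 6*h + 5) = (h - 5)*(h - 3)*(h - 1)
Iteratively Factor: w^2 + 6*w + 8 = (w + 2)*(w + 4)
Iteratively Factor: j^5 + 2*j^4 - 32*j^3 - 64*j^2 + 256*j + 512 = (j - 4)*(j^4 + 6*j^3 - 8*j^2 - 96*j - 128) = (j - 4)*(j + 4)*(j^3 + 2*j^2 - 16*j - 32) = (j - 4)*(j + 2)*(j + 4)*(j^2 - 16) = (j - 4)*(j + 2)*(j + 4)^2*(j - 4)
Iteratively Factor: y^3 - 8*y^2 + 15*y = (y - 5)*(y^2 - 3*y) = y*(y - 5)*(y - 3)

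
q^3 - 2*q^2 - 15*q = q*(q - 5)*(q + 3)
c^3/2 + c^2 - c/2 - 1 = (c/2 + 1)*(c - 1)*(c + 1)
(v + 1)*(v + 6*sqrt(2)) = v^2 + v + 6*sqrt(2)*v + 6*sqrt(2)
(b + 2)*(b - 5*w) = b^2 - 5*b*w + 2*b - 10*w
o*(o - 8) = o^2 - 8*o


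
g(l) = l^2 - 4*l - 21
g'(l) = 2*l - 4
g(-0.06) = -20.76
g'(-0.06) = -4.12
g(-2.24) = -7.02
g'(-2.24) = -8.48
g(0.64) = -23.15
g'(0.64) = -2.72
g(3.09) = -23.81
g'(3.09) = 2.18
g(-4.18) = 13.19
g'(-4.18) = -12.36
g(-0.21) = -20.12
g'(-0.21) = -4.42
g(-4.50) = 17.25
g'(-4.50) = -13.00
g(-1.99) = -9.08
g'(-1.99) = -7.98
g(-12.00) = 171.00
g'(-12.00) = -28.00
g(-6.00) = 39.00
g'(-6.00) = -16.00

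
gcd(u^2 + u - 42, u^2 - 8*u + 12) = u - 6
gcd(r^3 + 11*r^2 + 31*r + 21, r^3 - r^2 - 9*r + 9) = r + 3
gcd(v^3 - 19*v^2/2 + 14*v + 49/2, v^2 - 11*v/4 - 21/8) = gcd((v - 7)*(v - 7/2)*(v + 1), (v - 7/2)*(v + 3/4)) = v - 7/2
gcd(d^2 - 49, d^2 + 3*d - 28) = d + 7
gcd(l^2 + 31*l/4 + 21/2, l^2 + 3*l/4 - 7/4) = l + 7/4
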